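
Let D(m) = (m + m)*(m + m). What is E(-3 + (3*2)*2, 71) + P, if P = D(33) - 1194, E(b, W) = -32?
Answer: 3130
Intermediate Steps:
D(m) = 4*m**2 (D(m) = (2*m)*(2*m) = 4*m**2)
P = 3162 (P = 4*33**2 - 1194 = 4*1089 - 1194 = 4356 - 1194 = 3162)
E(-3 + (3*2)*2, 71) + P = -32 + 3162 = 3130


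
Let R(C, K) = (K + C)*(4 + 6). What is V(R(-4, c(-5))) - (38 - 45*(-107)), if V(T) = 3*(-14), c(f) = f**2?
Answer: -4895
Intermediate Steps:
R(C, K) = 10*C + 10*K (R(C, K) = (C + K)*10 = 10*C + 10*K)
V(T) = -42
V(R(-4, c(-5))) - (38 - 45*(-107)) = -42 - (38 - 45*(-107)) = -42 - (38 + 4815) = -42 - 1*4853 = -42 - 4853 = -4895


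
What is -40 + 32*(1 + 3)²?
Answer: 472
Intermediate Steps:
-40 + 32*(1 + 3)² = -40 + 32*4² = -40 + 32*16 = -40 + 512 = 472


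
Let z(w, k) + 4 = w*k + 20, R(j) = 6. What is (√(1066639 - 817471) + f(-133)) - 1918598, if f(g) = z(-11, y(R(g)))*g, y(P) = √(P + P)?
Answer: -1920726 + 4*√15573 + 2926*√3 ≈ -1.9152e+6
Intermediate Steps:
y(P) = √2*√P (y(P) = √(2*P) = √2*√P)
z(w, k) = 16 + k*w (z(w, k) = -4 + (w*k + 20) = -4 + (k*w + 20) = -4 + (20 + k*w) = 16 + k*w)
f(g) = g*(16 - 22*√3) (f(g) = (16 + (√2*√6)*(-11))*g = (16 + (2*√3)*(-11))*g = (16 - 22*√3)*g = g*(16 - 22*√3))
(√(1066639 - 817471) + f(-133)) - 1918598 = (√(1066639 - 817471) + 2*(-133)*(8 - 11*√3)) - 1918598 = (√249168 + (-2128 + 2926*√3)) - 1918598 = (4*√15573 + (-2128 + 2926*√3)) - 1918598 = (-2128 + 4*√15573 + 2926*√3) - 1918598 = -1920726 + 4*√15573 + 2926*√3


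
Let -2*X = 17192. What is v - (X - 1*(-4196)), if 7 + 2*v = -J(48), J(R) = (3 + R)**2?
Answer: 3096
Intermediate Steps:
X = -8596 (X = -1/2*17192 = -8596)
v = -1304 (v = -7/2 + (-(3 + 48)**2)/2 = -7/2 + (-1*51**2)/2 = -7/2 + (-1*2601)/2 = -7/2 + (1/2)*(-2601) = -7/2 - 2601/2 = -1304)
v - (X - 1*(-4196)) = -1304 - (-8596 - 1*(-4196)) = -1304 - (-8596 + 4196) = -1304 - 1*(-4400) = -1304 + 4400 = 3096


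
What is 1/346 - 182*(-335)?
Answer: 21095621/346 ≈ 60970.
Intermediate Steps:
1/346 - 182*(-335) = 1/346 + 60970 = 21095621/346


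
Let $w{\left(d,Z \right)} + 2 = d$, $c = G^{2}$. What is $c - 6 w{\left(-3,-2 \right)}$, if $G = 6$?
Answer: $66$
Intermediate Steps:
$c = 36$ ($c = 6^{2} = 36$)
$w{\left(d,Z \right)} = -2 + d$
$c - 6 w{\left(-3,-2 \right)} = 36 - 6 \left(-2 - 3\right) = 36 - -30 = 36 + 30 = 66$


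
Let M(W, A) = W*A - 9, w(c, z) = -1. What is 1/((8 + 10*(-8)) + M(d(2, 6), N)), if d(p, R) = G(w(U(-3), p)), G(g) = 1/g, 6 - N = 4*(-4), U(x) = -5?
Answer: -1/103 ≈ -0.0097087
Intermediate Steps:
N = 22 (N = 6 - 4*(-4) = 6 - 1*(-16) = 6 + 16 = 22)
d(p, R) = -1 (d(p, R) = 1/(-1) = -1)
M(W, A) = -9 + A*W (M(W, A) = A*W - 9 = -9 + A*W)
1/((8 + 10*(-8)) + M(d(2, 6), N)) = 1/((8 + 10*(-8)) + (-9 + 22*(-1))) = 1/((8 - 80) + (-9 - 22)) = 1/(-72 - 31) = 1/(-103) = -1/103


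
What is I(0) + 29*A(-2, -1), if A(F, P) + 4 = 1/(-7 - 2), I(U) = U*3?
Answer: -1073/9 ≈ -119.22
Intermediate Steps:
I(U) = 3*U
A(F, P) = -37/9 (A(F, P) = -4 + 1/(-7 - 2) = -4 + 1/(-9) = -4 - ⅑ = -37/9)
I(0) + 29*A(-2, -1) = 3*0 + 29*(-37/9) = 0 - 1073/9 = -1073/9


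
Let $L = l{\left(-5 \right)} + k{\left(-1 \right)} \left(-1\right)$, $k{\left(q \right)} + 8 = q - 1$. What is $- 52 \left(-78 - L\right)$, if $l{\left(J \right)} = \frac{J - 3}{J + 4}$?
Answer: $4992$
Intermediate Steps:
$k{\left(q \right)} = -9 + q$ ($k{\left(q \right)} = -8 + \left(q - 1\right) = -8 + \left(-1 + q\right) = -9 + q$)
$l{\left(J \right)} = \frac{-3 + J}{4 + J}$
$L = 18$ ($L = \frac{-3 - 5}{4 - 5} + \left(-9 - 1\right) \left(-1\right) = \frac{1}{-1} \left(-8\right) - -10 = \left(-1\right) \left(-8\right) + 10 = 8 + 10 = 18$)
$- 52 \left(-78 - L\right) = - 52 \left(-78 - 18\right) = \left(-52\right) \left(-96\right) = 4992$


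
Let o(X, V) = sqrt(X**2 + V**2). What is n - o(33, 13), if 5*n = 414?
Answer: 414/5 - sqrt(1258) ≈ 47.332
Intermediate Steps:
n = 414/5 (n = (1/5)*414 = 414/5 ≈ 82.800)
o(X, V) = sqrt(V**2 + X**2)
n - o(33, 13) = 414/5 - sqrt(13**2 + 33**2) = 414/5 - sqrt(169 + 1089) = 414/5 - sqrt(1258)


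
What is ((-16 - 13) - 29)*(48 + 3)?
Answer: -2958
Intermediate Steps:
((-16 - 13) - 29)*(48 + 3) = (-29 - 29)*51 = -58*51 = -2958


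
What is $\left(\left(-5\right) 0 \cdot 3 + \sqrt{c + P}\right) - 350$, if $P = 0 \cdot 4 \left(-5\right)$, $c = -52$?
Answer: $-350 + 2 i \sqrt{13} \approx -350.0 + 7.2111 i$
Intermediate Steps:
$P = 0$ ($P = 0 \left(-5\right) = 0$)
$\left(\left(-5\right) 0 \cdot 3 + \sqrt{c + P}\right) - 350 = \left(\left(-5\right) 0 \cdot 3 + \sqrt{-52 + 0}\right) - 350 = \left(0 \cdot 3 + \sqrt{-52}\right) - 350 = \left(0 + 2 i \sqrt{13}\right) - 350 = 2 i \sqrt{13} - 350 = -350 + 2 i \sqrt{13}$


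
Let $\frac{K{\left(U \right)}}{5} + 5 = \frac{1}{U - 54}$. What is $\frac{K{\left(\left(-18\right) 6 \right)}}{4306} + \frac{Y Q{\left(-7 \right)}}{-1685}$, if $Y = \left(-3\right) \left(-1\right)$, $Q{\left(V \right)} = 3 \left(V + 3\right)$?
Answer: $\frac{18279917}{1175408820} \approx 0.015552$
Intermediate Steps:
$Q{\left(V \right)} = 9 + 3 V$ ($Q{\left(V \right)} = 3 \left(3 + V\right) = 9 + 3 V$)
$Y = 3$
$K{\left(U \right)} = -25 + \frac{5}{-54 + U}$ ($K{\left(U \right)} = -25 + \frac{5}{U - 54} = -25 + \frac{5}{-54 + U}$)
$\frac{K{\left(\left(-18\right) 6 \right)}}{4306} + \frac{Y Q{\left(-7 \right)}}{-1685} = \frac{5 \frac{1}{-54 - 108} \left(271 - 5 \left(\left(-18\right) 6\right)\right)}{4306} + \frac{3 \left(9 + 3 \left(-7\right)\right)}{-1685} = \frac{5 \left(271 - -540\right)}{-54 - 108} \cdot \frac{1}{4306} + 3 \left(9 - 21\right) \left(- \frac{1}{1685}\right) = \frac{5 \left(271 + 540\right)}{-162} \cdot \frac{1}{4306} + 3 \left(-12\right) \left(- \frac{1}{1685}\right) = 5 \left(- \frac{1}{162}\right) 811 \cdot \frac{1}{4306} - - \frac{36}{1685} = \left(- \frac{4055}{162}\right) \frac{1}{4306} + \frac{36}{1685} = - \frac{4055}{697572} + \frac{36}{1685} = \frac{18279917}{1175408820}$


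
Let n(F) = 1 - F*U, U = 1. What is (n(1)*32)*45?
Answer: 0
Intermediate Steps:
n(F) = 1 - F
(n(1)*32)*45 = ((1 - 1*1)*32)*45 = ((1 - 1)*32)*45 = (0*32)*45 = 0*45 = 0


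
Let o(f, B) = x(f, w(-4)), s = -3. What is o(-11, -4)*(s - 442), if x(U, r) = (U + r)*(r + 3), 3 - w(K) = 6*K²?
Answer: -4165200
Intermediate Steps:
w(K) = 3 - 6*K²
x(U, r) = (3 + r)*(U + r) (x(U, r) = (U + r)*(3 + r) = (3 + r)*(U + r))
o(f, B) = 8370 - 90*f (o(f, B) = (3 - 6*(-4)²)² + 3*f + 3*(3 - 6*(-4)²) + f*(3 - 6*(-4)²) = (3 - 6*16)² + 3*f + 3*(3 - 6*16) + f*(3 - 6*16) = (3 - 96)² + 3*f + 3*(3 - 96) + f*(3 - 96) = (-93)² + 3*f + 3*(-93) + f*(-93) = 8649 + 3*f - 279 - 93*f = 8370 - 90*f)
o(-11, -4)*(s - 442) = (8370 - 90*(-11))*(-3 - 442) = (8370 + 990)*(-445) = 9360*(-445) = -4165200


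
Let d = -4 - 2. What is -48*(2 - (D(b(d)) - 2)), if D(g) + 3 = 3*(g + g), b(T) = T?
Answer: -2064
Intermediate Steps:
d = -6
D(g) = -3 + 6*g (D(g) = -3 + 3*(g + g) = -3 + 3*(2*g) = -3 + 6*g)
-48*(2 - (D(b(d)) - 2)) = -48*(2 - ((-3 + 6*(-6)) - 2)) = -48*(2 - ((-3 - 36) - 2)) = -48*(2 - (-39 - 2)) = -48*(2 - 1*(-41)) = -48*(2 + 41) = -48*43 = -2064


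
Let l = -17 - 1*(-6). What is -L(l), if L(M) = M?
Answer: 11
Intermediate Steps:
l = -11 (l = -17 + 6 = -11)
-L(l) = -1*(-11) = 11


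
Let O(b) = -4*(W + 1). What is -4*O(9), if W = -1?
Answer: 0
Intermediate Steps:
O(b) = 0 (O(b) = -4*(-1 + 1) = -4*0 = 0)
-4*O(9) = -4*0 = 0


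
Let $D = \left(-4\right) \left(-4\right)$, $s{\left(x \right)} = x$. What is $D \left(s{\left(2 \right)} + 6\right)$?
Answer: $128$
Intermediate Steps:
$D = 16$
$D \left(s{\left(2 \right)} + 6\right) = 16 \left(2 + 6\right) = 16 \cdot 8 = 128$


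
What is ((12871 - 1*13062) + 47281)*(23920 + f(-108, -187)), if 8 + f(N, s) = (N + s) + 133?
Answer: 1118387500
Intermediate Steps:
f(N, s) = 125 + N + s (f(N, s) = -8 + ((N + s) + 133) = -8 + (133 + N + s) = 125 + N + s)
((12871 - 1*13062) + 47281)*(23920 + f(-108, -187)) = ((12871 - 1*13062) + 47281)*(23920 + (125 - 108 - 187)) = ((12871 - 13062) + 47281)*(23920 - 170) = (-191 + 47281)*23750 = 47090*23750 = 1118387500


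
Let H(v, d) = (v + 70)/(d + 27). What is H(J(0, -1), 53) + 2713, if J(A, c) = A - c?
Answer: 217111/80 ≈ 2713.9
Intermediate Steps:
H(v, d) = (70 + v)/(27 + d)
H(J(0, -1), 53) + 2713 = (70 + (0 - 1*(-1)))/(27 + 53) + 2713 = (70 + (0 + 1))/80 + 2713 = (70 + 1)/80 + 2713 = (1/80)*71 + 2713 = 71/80 + 2713 = 217111/80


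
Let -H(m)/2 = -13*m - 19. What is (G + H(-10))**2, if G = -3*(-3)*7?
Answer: 25281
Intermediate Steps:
H(m) = 38 + 26*m (H(m) = -2*(-13*m - 19) = -2*(-19 - 13*m) = 38 + 26*m)
G = 63 (G = 9*7 = 63)
(G + H(-10))**2 = (63 + (38 + 26*(-10)))**2 = (63 + (38 - 260))**2 = (63 - 222)**2 = (-159)**2 = 25281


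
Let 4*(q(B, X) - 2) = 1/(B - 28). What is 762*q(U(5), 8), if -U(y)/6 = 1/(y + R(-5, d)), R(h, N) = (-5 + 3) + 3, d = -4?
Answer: 88011/58 ≈ 1517.4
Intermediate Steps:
R(h, N) = 1 (R(h, N) = -2 + 3 = 1)
U(y) = -6/(1 + y) (U(y) = -6/(y + 1) = -6/(1 + y))
q(B, X) = 2 + 1/(4*(-28 + B)) (q(B, X) = 2 + 1/(4*(B - 28)) = 2 + 1/(4*(-28 + B)))
762*q(U(5), 8) = 762*((-223 + 8*(-6/(1 + 5)))/(4*(-28 - 6/(1 + 5)))) = 762*((-223 + 8*(-6/6))/(4*(-28 - 6/6))) = 762*((-223 + 8*(-6*1/6))/(4*(-28 - 6*1/6))) = 762*((-223 + 8*(-1))/(4*(-28 - 1))) = 762*((1/4)*(-223 - 8)/(-29)) = 762*((1/4)*(-1/29)*(-231)) = 762*(231/116) = 88011/58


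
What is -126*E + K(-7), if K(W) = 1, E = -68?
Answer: 8569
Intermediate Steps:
-126*E + K(-7) = -126*(-68) + 1 = 8568 + 1 = 8569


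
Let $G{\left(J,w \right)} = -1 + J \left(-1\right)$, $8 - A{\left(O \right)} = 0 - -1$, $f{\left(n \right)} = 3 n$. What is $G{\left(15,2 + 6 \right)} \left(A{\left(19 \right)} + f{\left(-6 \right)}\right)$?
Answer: $176$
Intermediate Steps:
$A{\left(O \right)} = 7$ ($A{\left(O \right)} = 8 - \left(0 - -1\right) = 8 - \left(0 + 1\right) = 8 - 1 = 7$)
$G{\left(J,w \right)} = -1 - J$
$G{\left(15,2 + 6 \right)} \left(A{\left(19 \right)} + f{\left(-6 \right)}\right) = \left(-1 - 15\right) \left(7 + 3 \left(-6\right)\right) = \left(-1 - 15\right) \left(7 - 18\right) = \left(-16\right) \left(-11\right) = 176$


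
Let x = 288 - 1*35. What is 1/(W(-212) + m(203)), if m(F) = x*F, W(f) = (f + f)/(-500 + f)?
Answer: 89/4571004 ≈ 1.9471e-5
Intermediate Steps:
W(f) = 2*f/(-500 + f) (W(f) = (2*f)/(-500 + f) = 2*f/(-500 + f))
x = 253 (x = 288 - 35 = 253)
m(F) = 253*F
1/(W(-212) + m(203)) = 1/(2*(-212)/(-500 - 212) + 253*203) = 1/(2*(-212)/(-712) + 51359) = 1/(2*(-212)*(-1/712) + 51359) = 1/(53/89 + 51359) = 1/(4571004/89) = 89/4571004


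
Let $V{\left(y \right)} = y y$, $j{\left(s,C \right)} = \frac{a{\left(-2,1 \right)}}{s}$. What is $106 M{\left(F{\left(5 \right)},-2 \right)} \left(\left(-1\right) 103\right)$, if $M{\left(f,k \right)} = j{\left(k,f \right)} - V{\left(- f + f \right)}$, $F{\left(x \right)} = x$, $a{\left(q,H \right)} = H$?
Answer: $5459$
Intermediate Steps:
$j{\left(s,C \right)} = \frac{1}{s}$ ($j{\left(s,C \right)} = 1 \frac{1}{s} = \frac{1}{s}$)
$V{\left(y \right)} = y^{2}$
$M{\left(f,k \right)} = \frac{1}{k}$ ($M{\left(f,k \right)} = \frac{1}{k} - \left(- f + f\right)^{2} = \frac{1}{k} - 0^{2} = \frac{1}{k} - 0 = \frac{1}{k} + 0 = \frac{1}{k}$)
$106 M{\left(F{\left(5 \right)},-2 \right)} \left(\left(-1\right) 103\right) = \frac{106}{-2} \left(\left(-1\right) 103\right) = 106 \left(- \frac{1}{2}\right) \left(-103\right) = \left(-53\right) \left(-103\right) = 5459$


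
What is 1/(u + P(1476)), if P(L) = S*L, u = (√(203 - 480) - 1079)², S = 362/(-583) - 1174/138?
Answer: 13409*I/(2*(14468311*√277 + 7713465684*I)) ≈ 8.6835e-7 + 2.7108e-8*I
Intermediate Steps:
S = -367199/40227 (S = 362*(-1/583) - 1174*1/138 = -362/583 - 587/69 = -367199/40227 ≈ -9.1282)
u = (-1079 + I*√277)² (u = (√(-277) - 1079)² = (I*√277 - 1079)² = (-1079 + I*√277)² ≈ 1.164e+6 - 35916.0*I)
P(L) = -367199*L/40227
1/(u + P(1476)) = 1/((1079 - I*√277)² - 367199/40227*1476) = 1/((1079 - I*√277)² - 180661908/13409) = 1/(-180661908/13409 + (1079 - I*√277)²)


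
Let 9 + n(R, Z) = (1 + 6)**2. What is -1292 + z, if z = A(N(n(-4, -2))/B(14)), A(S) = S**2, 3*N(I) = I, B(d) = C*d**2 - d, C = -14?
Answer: -22112281148/17114769 ≈ -1292.0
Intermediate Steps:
n(R, Z) = 40 (n(R, Z) = -9 + (1 + 6)**2 = -9 + 7**2 = -9 + 49 = 40)
B(d) = -d - 14*d**2 (B(d) = -14*d**2 - d = -d - 14*d**2)
N(I) = I/3
z = 400/17114769 (z = (((1/3)*40)/((-1*14*(1 + 14*14))))**2 = (40/(3*((-1*14*(1 + 196)))))**2 = (40/(3*((-1*14*197))))**2 = ((40/3)/(-2758))**2 = ((40/3)*(-1/2758))**2 = (-20/4137)**2 = 400/17114769 ≈ 2.3372e-5)
-1292 + z = -1292 + 400/17114769 = -22112281148/17114769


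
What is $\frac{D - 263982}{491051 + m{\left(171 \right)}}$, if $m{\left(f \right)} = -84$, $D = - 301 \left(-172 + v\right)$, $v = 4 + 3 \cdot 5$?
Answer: $- \frac{217929}{490967} \approx -0.44388$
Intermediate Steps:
$v = 19$ ($v = 4 + 15 = 19$)
$D = 46053$ ($D = - 301 \left(-172 + 19\right) = \left(-301\right) \left(-153\right) = 46053$)
$\frac{D - 263982}{491051 + m{\left(171 \right)}} = \frac{46053 - 263982}{491051 - 84} = - \frac{217929}{490967}$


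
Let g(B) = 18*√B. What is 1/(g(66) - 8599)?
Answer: -8599/73921417 - 18*√66/73921417 ≈ -0.00011830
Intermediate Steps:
1/(g(66) - 8599) = 1/(18*√66 - 8599) = 1/(-8599 + 18*√66)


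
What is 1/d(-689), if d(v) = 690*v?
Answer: -1/475410 ≈ -2.1034e-6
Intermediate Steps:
1/d(-689) = 1/(690*(-689)) = 1/(-475410) = -1/475410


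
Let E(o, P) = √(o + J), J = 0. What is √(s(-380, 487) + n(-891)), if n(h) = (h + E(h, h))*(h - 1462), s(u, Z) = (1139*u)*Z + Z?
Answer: 3*√(-23187370 - 2353*I*√11) ≈ 2.431 - 14446.0*I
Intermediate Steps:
s(u, Z) = Z + 1139*Z*u (s(u, Z) = 1139*Z*u + Z = Z + 1139*Z*u)
E(o, P) = √o (E(o, P) = √(o + 0) = √o)
n(h) = (-1462 + h)*(h + √h) (n(h) = (h + √h)*(h - 1462) = (h + √h)*(-1462 + h) = (-1462 + h)*(h + √h))
√(s(-380, 487) + n(-891)) = √(487*(1 + 1139*(-380)) + ((-891)² + (-891)^(3/2) - 1462*(-891) - 13158*I*√11)) = √(487*(1 - 432820) + (793881 - 8019*I*√11 + 1302642 - 13158*I*√11)) = √(487*(-432819) + (793881 - 8019*I*√11 + 1302642 - 13158*I*√11)) = √(-210782853 + (2096523 - 21177*I*√11)) = √(-208686330 - 21177*I*√11)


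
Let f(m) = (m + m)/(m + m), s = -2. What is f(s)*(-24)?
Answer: -24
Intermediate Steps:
f(m) = 1 (f(m) = (2*m)/((2*m)) = (2*m)*(1/(2*m)) = 1)
f(s)*(-24) = 1*(-24) = -24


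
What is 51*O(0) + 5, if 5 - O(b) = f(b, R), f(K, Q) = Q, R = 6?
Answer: -46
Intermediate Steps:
O(b) = -1 (O(b) = 5 - 1*6 = 5 - 6 = -1)
51*O(0) + 5 = 51*(-1) + 5 = -51 + 5 = -46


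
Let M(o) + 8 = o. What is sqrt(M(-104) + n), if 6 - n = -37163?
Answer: sqrt(37057) ≈ 192.50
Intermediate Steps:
M(o) = -8 + o
n = 37169 (n = 6 - 1*(-37163) = 6 + 37163 = 37169)
sqrt(M(-104) + n) = sqrt((-8 - 104) + 37169) = sqrt(-112 + 37169) = sqrt(37057)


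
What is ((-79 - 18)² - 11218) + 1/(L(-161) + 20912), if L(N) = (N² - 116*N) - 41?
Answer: -118431611/65468 ≈ -1809.0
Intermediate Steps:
L(N) = -41 + N² - 116*N
((-79 - 18)² - 11218) + 1/(L(-161) + 20912) = ((-79 - 18)² - 11218) + 1/((-41 + (-161)² - 116*(-161)) + 20912) = ((-97)² - 11218) + 1/((-41 + 25921 + 18676) + 20912) = (9409 - 11218) + 1/(44556 + 20912) = -1809 + 1/65468 = -118431611/65468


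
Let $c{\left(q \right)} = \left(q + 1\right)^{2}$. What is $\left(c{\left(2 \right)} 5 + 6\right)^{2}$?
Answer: $2601$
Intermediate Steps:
$c{\left(q \right)} = \left(1 + q\right)^{2}$
$\left(c{\left(2 \right)} 5 + 6\right)^{2} = \left(\left(1 + 2\right)^{2} \cdot 5 + 6\right)^{2} = \left(3^{2} \cdot 5 + 6\right)^{2} = \left(9 \cdot 5 + 6\right)^{2} = \left(45 + 6\right)^{2} = 51^{2} = 2601$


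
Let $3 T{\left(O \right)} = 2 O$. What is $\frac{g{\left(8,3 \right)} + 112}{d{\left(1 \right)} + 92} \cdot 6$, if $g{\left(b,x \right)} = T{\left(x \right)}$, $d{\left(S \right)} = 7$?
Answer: $\frac{76}{11} \approx 6.9091$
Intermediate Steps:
$T{\left(O \right)} = \frac{2 O}{3}$
$g{\left(b,x \right)} = \frac{2 x}{3}$
$\frac{g{\left(8,3 \right)} + 112}{d{\left(1 \right)} + 92} \cdot 6 = \frac{\frac{2}{3} \cdot 3 + 112}{7 + 92} \cdot 6 = \frac{2 + 112}{99} \cdot 6 = 114 \cdot \frac{1}{99} \cdot 6 = \frac{38}{33} \cdot 6 = \frac{76}{11}$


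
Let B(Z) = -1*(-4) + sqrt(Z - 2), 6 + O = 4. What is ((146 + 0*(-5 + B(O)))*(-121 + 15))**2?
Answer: 239506576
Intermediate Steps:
O = -2 (O = -6 + 4 = -2)
B(Z) = 4 + sqrt(-2 + Z)
((146 + 0*(-5 + B(O)))*(-121 + 15))**2 = ((146 + 0*(-5 + (4 + sqrt(-2 - 2))))*(-121 + 15))**2 = ((146 + 0*(-5 + (4 + sqrt(-4))))*(-106))**2 = ((146 + 0*(-5 + (4 + 2*I)))*(-106))**2 = ((146 + 0*(-1 + 2*I))*(-106))**2 = ((146 + 0)*(-106))**2 = (146*(-106))**2 = (-15476)**2 = 239506576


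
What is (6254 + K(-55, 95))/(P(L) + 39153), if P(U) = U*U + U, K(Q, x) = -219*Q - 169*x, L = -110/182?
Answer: 6194188/108074671 ≈ 0.057314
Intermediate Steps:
L = -55/91 (L = -110*1/182 = -55/91 ≈ -0.60440)
P(U) = U + U² (P(U) = U² + U = U + U²)
(6254 + K(-55, 95))/(P(L) + 39153) = (6254 + (-219*(-55) - 169*95))/(-55*(1 - 55/91)/91 + 39153) = (6254 + (12045 - 16055))/(-55/91*36/91 + 39153) = (6254 - 4010)/(-1980/8281 + 39153) = 2244/(324224013/8281) = 2244*(8281/324224013) = 6194188/108074671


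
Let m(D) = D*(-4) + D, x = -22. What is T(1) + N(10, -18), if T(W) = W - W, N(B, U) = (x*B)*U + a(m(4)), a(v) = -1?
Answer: 3959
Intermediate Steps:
m(D) = -3*D (m(D) = -4*D + D = -3*D)
N(B, U) = -1 - 22*B*U (N(B, U) = (-22*B)*U - 1 = -22*B*U - 1 = -1 - 22*B*U)
T(W) = 0
T(1) + N(10, -18) = 0 + (-1 - 22*10*(-18)) = 0 + (-1 + 3960) = 0 + 3959 = 3959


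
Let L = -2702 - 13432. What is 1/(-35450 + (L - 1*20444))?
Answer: -1/72028 ≈ -1.3883e-5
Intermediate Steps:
L = -16134
1/(-35450 + (L - 1*20444)) = 1/(-35450 + (-16134 - 1*20444)) = 1/(-35450 + (-16134 - 20444)) = 1/(-35450 - 36578) = 1/(-72028) = -1/72028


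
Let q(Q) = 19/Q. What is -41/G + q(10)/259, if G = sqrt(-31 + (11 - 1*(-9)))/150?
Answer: 19/2590 + 6150*I*sqrt(11)/11 ≈ 0.0073359 + 1854.3*I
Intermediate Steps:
G = I*sqrt(11)/150 (G = sqrt(-31 + (11 + 9))*(1/150) = sqrt(-31 + 20)*(1/150) = sqrt(-11)*(1/150) = (I*sqrt(11))*(1/150) = I*sqrt(11)/150 ≈ 0.022111*I)
-41/G + q(10)/259 = -41*(-150*I*sqrt(11)/11) + (19/10)/259 = -(-6150)*I*sqrt(11)/11 + (19*(1/10))*(1/259) = 6150*I*sqrt(11)/11 + (19/10)*(1/259) = 6150*I*sqrt(11)/11 + 19/2590 = 19/2590 + 6150*I*sqrt(11)/11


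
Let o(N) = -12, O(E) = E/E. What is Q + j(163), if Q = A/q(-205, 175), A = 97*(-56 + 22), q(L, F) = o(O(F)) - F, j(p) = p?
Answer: 1987/11 ≈ 180.64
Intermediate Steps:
O(E) = 1
q(L, F) = -12 - F
A = -3298 (A = 97*(-34) = -3298)
Q = 194/11 (Q = -3298/(-12 - 1*175) = -3298/(-12 - 175) = -3298/(-187) = -3298*(-1/187) = 194/11 ≈ 17.636)
Q + j(163) = 194/11 + 163 = 1987/11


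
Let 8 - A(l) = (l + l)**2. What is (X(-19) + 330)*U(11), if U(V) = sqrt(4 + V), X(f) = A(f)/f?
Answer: 7706*sqrt(15)/19 ≈ 1570.8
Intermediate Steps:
A(l) = 8 - 4*l**2 (A(l) = 8 - (l + l)**2 = 8 - (2*l)**2 = 8 - 4*l**2)
X(f) = (8 - 4*f**2)/f
(X(-19) + 330)*U(11) = ((-4*(-19) + 8/(-19)) + 330)*sqrt(4 + 11) = ((76 + 8*(-1/19)) + 330)*sqrt(15) = ((76 - 8/19) + 330)*sqrt(15) = (1436/19 + 330)*sqrt(15) = 7706*sqrt(15)/19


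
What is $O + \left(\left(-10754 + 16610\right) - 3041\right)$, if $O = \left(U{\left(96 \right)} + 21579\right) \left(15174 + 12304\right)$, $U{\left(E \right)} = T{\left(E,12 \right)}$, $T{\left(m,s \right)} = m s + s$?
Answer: $624934969$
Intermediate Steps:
$T{\left(m,s \right)} = s + m s$
$U{\left(E \right)} = 12 + 12 E$ ($U{\left(E \right)} = 12 \left(1 + E\right) = 12 + 12 E$)
$O = 624932154$ ($O = \left(\left(12 + 12 \cdot 96\right) + 21579\right) \left(15174 + 12304\right) = \left(\left(12 + 1152\right) + 21579\right) 27478 = \left(1164 + 21579\right) 27478 = 22743 \cdot 27478 = 624932154$)
$O + \left(\left(-10754 + 16610\right) - 3041\right) = 624932154 + \left(\left(-10754 + 16610\right) - 3041\right) = 624932154 + \left(5856 - 3041\right) = 624932154 + 2815 = 624934969$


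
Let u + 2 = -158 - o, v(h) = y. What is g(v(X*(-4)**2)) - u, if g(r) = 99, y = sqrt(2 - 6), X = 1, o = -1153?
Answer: -894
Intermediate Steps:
y = 2*I (y = sqrt(-4) = 2*I ≈ 2.0*I)
v(h) = 2*I
u = 993 (u = -2 + (-158 - 1*(-1153)) = -2 + (-158 + 1153) = -2 + 995 = 993)
g(v(X*(-4)**2)) - u = 99 - 1*993 = 99 - 993 = -894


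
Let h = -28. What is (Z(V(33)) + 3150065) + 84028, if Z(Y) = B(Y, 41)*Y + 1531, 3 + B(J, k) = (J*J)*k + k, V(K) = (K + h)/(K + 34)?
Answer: 973156839147/300763 ≈ 3.2356e+6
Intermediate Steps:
V(K) = (-28 + K)/(34 + K) (V(K) = (K - 28)/(K + 34) = (-28 + K)/(34 + K))
B(J, k) = -3 + k + k*J**2 (B(J, k) = -3 + ((J*J)*k + k) = -3 + (J**2*k + k) = -3 + (k*J**2 + k) = -3 + (k + k*J**2) = -3 + k + k*J**2)
Z(Y) = 1531 + Y*(38 + 41*Y**2) (Z(Y) = (-3 + 41 + 41*Y**2)*Y + 1531 = (38 + 41*Y**2)*Y + 1531 = Y*(38 + 41*Y**2) + 1531 = 1531 + Y*(38 + 41*Y**2))
(Z(V(33)) + 3150065) + 84028 = ((1531 + ((-28 + 33)/(34 + 33))*(38 + 41*((-28 + 33)/(34 + 33))**2)) + 3150065) + 84028 = ((1531 + (5/67)*(38 + 41*(5/67)**2)) + 3150065) + 84028 = ((1531 + ((1/67)*5)*(38 + 41*((1/67)*5)**2)) + 3150065) + 84028 = ((1531 + 5*(38 + 41*(5/67)**2)/67) + 3150065) + 84028 = ((1531 + 5*(38 + 41*(25/4489))/67) + 3150065) + 84028 = ((1531 + 5*(38 + 1025/4489)/67) + 3150065) + 84028 = ((1531 + (5/67)*(171607/4489)) + 3150065) + 84028 = ((1531 + 858035/300763) + 3150065) + 84028 = (461326188/300763 + 3150065) + 84028 = 947884325783/300763 + 84028 = 973156839147/300763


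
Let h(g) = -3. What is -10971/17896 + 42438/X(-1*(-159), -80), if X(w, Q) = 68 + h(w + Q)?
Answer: 758757333/1163240 ≈ 652.28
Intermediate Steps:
X(w, Q) = 65 (X(w, Q) = 68 - 3 = 65)
-10971/17896 + 42438/X(-1*(-159), -80) = -10971/17896 + 42438/65 = 758757333/1163240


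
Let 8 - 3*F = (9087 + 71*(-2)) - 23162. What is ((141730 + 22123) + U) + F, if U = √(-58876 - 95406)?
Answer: 505784/3 + I*√154282 ≈ 1.6859e+5 + 392.79*I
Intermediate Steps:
F = 14225/3 (F = 8/3 - ((9087 + 71*(-2)) - 23162)/3 = 8/3 - ((9087 - 142) - 23162)/3 = 8/3 - (8945 - 23162)/3 = 8/3 - ⅓*(-14217) = 8/3 + 4739 = 14225/3 ≈ 4741.7)
U = I*√154282 (U = √(-154282) = I*√154282 ≈ 392.79*I)
((141730 + 22123) + U) + F = ((141730 + 22123) + I*√154282) + 14225/3 = (163853 + I*√154282) + 14225/3 = 505784/3 + I*√154282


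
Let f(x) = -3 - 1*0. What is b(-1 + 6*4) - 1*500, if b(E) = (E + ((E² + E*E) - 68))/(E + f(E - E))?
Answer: -8987/20 ≈ -449.35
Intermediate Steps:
f(x) = -3 (f(x) = -3 + 0 = -3)
b(E) = (-68 + E + 2*E²)/(-3 + E) (b(E) = (E + ((E² + E*E) - 68))/(E - 3) = (E + ((E² + E²) - 68))/(-3 + E) = (E + (2*E² - 68))/(-3 + E) = (E + (-68 + 2*E²))/(-3 + E) = (-68 + E + 2*E²)/(-3 + E))
b(-1 + 6*4) - 1*500 = (-68 + (-1 + 6*4) + 2*(-1 + 6*4)²)/(-3 + (-1 + 6*4)) - 1*500 = (-68 + (-1 + 24) + 2*(-1 + 24)²)/(-3 + (-1 + 24)) - 500 = (-68 + 23 + 2*23²)/(-3 + 23) - 500 = (-68 + 23 + 2*529)/20 - 500 = (-68 + 23 + 1058)/20 - 500 = (1/20)*1013 - 500 = 1013/20 - 500 = -8987/20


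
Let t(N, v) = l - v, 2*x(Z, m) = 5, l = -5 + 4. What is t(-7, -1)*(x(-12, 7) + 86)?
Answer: 0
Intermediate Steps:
l = -1
x(Z, m) = 5/2 (x(Z, m) = (½)*5 = 5/2)
t(N, v) = -1 - v
t(-7, -1)*(x(-12, 7) + 86) = (-1 - 1*(-1))*(5/2 + 86) = (-1 + 1)*(177/2) = 0*(177/2) = 0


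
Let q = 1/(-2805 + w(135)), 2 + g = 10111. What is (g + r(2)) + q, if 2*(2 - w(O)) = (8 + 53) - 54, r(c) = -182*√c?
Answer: 56741815/5613 - 182*√2 ≈ 9851.6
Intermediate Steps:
g = 10109 (g = -2 + 10111 = 10109)
w(O) = -3/2 (w(O) = 2 - ((8 + 53) - 54)/2 = 2 - (61 - 54)/2 = 2 - ½*7 = 2 - 7/2 = -3/2)
q = -2/5613 (q = 1/(-2805 - 3/2) = 1/(-5613/2) = -2/5613 ≈ -0.00035632)
(g + r(2)) + q = (10109 - 182*√2) - 2/5613 = 56741815/5613 - 182*√2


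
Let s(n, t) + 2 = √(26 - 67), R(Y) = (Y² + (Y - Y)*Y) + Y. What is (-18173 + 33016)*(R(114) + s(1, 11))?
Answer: 194562044 + 14843*I*√41 ≈ 1.9456e+8 + 95042.0*I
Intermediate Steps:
R(Y) = Y + Y² (R(Y) = (Y² + 0*Y) + Y = (Y² + 0) + Y = Y² + Y = Y + Y²)
s(n, t) = -2 + I*√41 (s(n, t) = -2 + √(26 - 67) = -2 + √(-41) = -2 + I*√41)
(-18173 + 33016)*(R(114) + s(1, 11)) = (-18173 + 33016)*(114*(1 + 114) + (-2 + I*√41)) = 14843*(114*115 + (-2 + I*√41)) = 14843*(13110 + (-2 + I*√41)) = 14843*(13108 + I*√41) = 194562044 + 14843*I*√41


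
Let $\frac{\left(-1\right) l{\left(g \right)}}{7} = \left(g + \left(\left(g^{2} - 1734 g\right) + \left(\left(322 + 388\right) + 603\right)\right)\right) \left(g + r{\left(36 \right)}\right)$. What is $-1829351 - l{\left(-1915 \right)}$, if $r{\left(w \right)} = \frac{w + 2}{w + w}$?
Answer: $- \frac{3371035455787}{36} \approx -9.364 \cdot 10^{10}$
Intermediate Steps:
$r{\left(w \right)} = \frac{2 + w}{2 w}$
$l{\left(g \right)} = - 7 \left(\frac{19}{36} + g\right) \left(1313 + g^{2} - 1733 g\right)$ ($l{\left(g \right)} = - 7 \left(g + \left(\left(g^{2} - 1734 g\right) + \left(\left(322 + 388\right) + 603\right)\right)\right) \left(g + \frac{2 + 36}{2 \cdot 36}\right) = - 7 \left(g + \left(\left(g^{2} - 1734 g\right) + \left(710 + 603\right)\right)\right) \left(g + \frac{1}{2} \cdot \frac{1}{36} \cdot 38\right) = - 7 \left(g + \left(\left(g^{2} - 1734 g\right) + 1313\right)\right) \left(g + \frac{19}{36}\right) = - 7 \left(g + \left(1313 + g^{2} - 1734 g\right)\right) \left(\frac{19}{36} + g\right) = - 7 \left(1313 + g^{2} - 1733 g\right) \left(\frac{19}{36} + g\right) = - 7 \left(\frac{19}{36} + g\right) \left(1313 + g^{2} - 1733 g\right)$)
$-1829351 - l{\left(-1915 \right)} = -1829351 - \left(- \frac{174629}{36} - 7 \left(-1915\right)^{3} - - \frac{192241105}{36} + \frac{436583 \left(-1915\right)^{2}}{36}\right) = -1829351 - \left(- \frac{174629}{36} - -49159151125 + \frac{192241105}{36} + \frac{436583}{36} \cdot 3667225\right) = -1829351 - \left(- \frac{174629}{36} + 49159151125 + \frac{192241105}{36} + \frac{1601048092175}{36}\right) = -1829351 - \frac{3370969599151}{36} = - \frac{3371035455787}{36}$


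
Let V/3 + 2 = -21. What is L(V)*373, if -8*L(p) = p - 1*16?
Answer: 31705/8 ≈ 3963.1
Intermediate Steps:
V = -69 (V = -6 + 3*(-21) = -6 - 63 = -69)
L(p) = 2 - p/8 (L(p) = -(p - 1*16)/8 = -(p - 16)/8 = -(-16 + p)/8 = 2 - p/8)
L(V)*373 = (2 - 1/8*(-69))*373 = (2 + 69/8)*373 = (85/8)*373 = 31705/8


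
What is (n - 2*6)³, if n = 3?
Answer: -729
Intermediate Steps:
(n - 2*6)³ = (3 - 2*6)³ = (3 - 12)³ = (-9)³ = -729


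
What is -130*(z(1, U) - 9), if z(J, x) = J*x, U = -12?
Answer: 2730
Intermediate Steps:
-130*(z(1, U) - 9) = -130*(1*(-12) - 9) = -130*(-12 - 9) = -130*(-21) = 2730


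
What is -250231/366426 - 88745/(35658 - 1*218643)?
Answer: -884669611/4470030774 ≈ -0.19791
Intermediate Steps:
-250231/366426 - 88745/(35658 - 1*218643) = -250231*1/366426 - 88745/(35658 - 218643) = -250231/366426 - 88745/(-182985) = -250231/366426 - 88745*(-1/182985) = -250231/366426 + 17749/36597 = -884669611/4470030774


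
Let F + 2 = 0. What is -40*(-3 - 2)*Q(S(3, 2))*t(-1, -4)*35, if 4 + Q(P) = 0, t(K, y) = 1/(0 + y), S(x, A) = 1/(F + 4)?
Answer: 7000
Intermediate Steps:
F = -2 (F = -2 + 0 = -2)
S(x, A) = ½ (S(x, A) = 1/(-2 + 4) = 1/2 = ½)
t(K, y) = 1/y
Q(P) = -4 (Q(P) = -4 + 0 = -4)
-40*(-3 - 2)*Q(S(3, 2))*t(-1, -4)*35 = -40*(-3 - 2)*(-4)/(-4)*35 = -40*(-5*(-4))*(-1)/4*35 = -800*(-1)/4*35 = -40*(-5)*35 = 200*35 = 7000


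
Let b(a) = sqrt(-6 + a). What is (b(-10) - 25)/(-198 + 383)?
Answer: -5/37 + 4*I/185 ≈ -0.13514 + 0.021622*I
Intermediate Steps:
(b(-10) - 25)/(-198 + 383) = (sqrt(-6 - 10) - 25)/(-198 + 383) = (sqrt(-16) - 25)/185 = (4*I - 25)*(1/185) = (-25 + 4*I)*(1/185) = -5/37 + 4*I/185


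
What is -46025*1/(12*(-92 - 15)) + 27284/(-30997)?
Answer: 1391604269/39800148 ≈ 34.965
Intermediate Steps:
-46025*1/(12*(-92 - 15)) + 27284/(-30997) = -46025/((-107*12)) + 27284*(-1/30997) = -46025/(-1284) - 27284/30997 = -46025*(-1/1284) - 27284/30997 = 46025/1284 - 27284/30997 = 1391604269/39800148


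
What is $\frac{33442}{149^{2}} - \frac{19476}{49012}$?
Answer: $\frac{301668157}{272028853} \approx 1.109$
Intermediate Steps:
$\frac{33442}{149^{2}} - \frac{19476}{49012} = \frac{33442}{22201} - \frac{4869}{12253} = \frac{301668157}{272028853}$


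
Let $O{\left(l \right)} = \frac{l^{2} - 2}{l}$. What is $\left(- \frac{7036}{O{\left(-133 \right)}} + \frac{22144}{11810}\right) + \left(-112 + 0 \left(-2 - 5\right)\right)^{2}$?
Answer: $\frac{1315838782444}{104441735} \approx 12599.0$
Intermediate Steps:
$O{\left(l \right)} = \frac{-2 + l^{2}}{l}$
$\left(- \frac{7036}{O{\left(-133 \right)}} + \frac{22144}{11810}\right) + \left(-112 + 0 \left(-2 - 5\right)\right)^{2} = \left(- \frac{7036}{-133 - \frac{2}{-133}} + \frac{22144}{11810}\right) + \left(-112 + 0 \left(-2 - 5\right)\right)^{2} = \left(- \frac{7036}{-133 - - \frac{2}{133}} + 22144 \cdot \frac{1}{11810}\right) + \left(-112 + 0 \left(-7\right)\right)^{2} = \left(- \frac{7036}{-133 + \frac{2}{133}} + \frac{11072}{5905}\right) + \left(-112 + 0\right)^{2} = \left(- \frac{7036}{- \frac{17687}{133}} + \frac{11072}{5905}\right) + \left(-112\right)^{2} = \left(\left(-7036\right) \left(- \frac{133}{17687}\right) + \frac{11072}{5905}\right) + 12544 = \left(\frac{935788}{17687} + \frac{11072}{5905}\right) + 12544 = \frac{5721658604}{104441735} + 12544 = \frac{1315838782444}{104441735}$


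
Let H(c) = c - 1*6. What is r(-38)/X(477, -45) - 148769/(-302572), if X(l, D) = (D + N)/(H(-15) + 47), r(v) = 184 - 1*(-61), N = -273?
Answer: -940037549/48108948 ≈ -19.540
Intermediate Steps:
H(c) = -6 + c (H(c) = c - 6 = -6 + c)
r(v) = 245 (r(v) = 184 + 61 = 245)
X(l, D) = -21/2 + D/26 (X(l, D) = (D - 273)/((-6 - 15) + 47) = (-273 + D)/(-21 + 47) = (-273 + D)/26 = (-273 + D)*(1/26) = -21/2 + D/26)
r(-38)/X(477, -45) - 148769/(-302572) = 245/(-21/2 + (1/26)*(-45)) - 148769/(-302572) = 245/(-21/2 - 45/26) - 148769*(-1/302572) = 245/(-159/13) + 148769/302572 = 245*(-13/159) + 148769/302572 = -3185/159 + 148769/302572 = -940037549/48108948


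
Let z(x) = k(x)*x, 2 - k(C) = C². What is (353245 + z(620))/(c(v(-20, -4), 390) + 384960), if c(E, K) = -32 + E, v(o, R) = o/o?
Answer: -237973515/384929 ≈ -618.23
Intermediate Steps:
k(C) = 2 - C²
z(x) = x*(2 - x²) (z(x) = (2 - x²)*x = x*(2 - x²))
v(o, R) = 1
(353245 + z(620))/(c(v(-20, -4), 390) + 384960) = (353245 + 620*(2 - 1*620²))/((-32 + 1) + 384960) = (353245 + 620*(2 - 1*384400))/(-31 + 384960) = (353245 + 620*(2 - 384400))/384929 = (353245 + 620*(-384398))*(1/384929) = (353245 - 238326760)*(1/384929) = -237973515*1/384929 = -237973515/384929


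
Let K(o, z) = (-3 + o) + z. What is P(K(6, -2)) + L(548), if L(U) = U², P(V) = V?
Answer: 300305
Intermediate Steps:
K(o, z) = -3 + o + z
P(K(6, -2)) + L(548) = (-3 + 6 - 2) + 548² = 1 + 300304 = 300305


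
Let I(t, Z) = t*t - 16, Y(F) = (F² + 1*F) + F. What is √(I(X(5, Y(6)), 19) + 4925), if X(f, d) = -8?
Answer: √4973 ≈ 70.520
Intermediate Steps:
Y(F) = F² + 2*F (Y(F) = (F² + F) + F = (F + F²) + F = F² + 2*F)
I(t, Z) = -16 + t² (I(t, Z) = t² - 16 = -16 + t²)
√(I(X(5, Y(6)), 19) + 4925) = √((-16 + (-8)²) + 4925) = √((-16 + 64) + 4925) = √(48 + 4925) = √4973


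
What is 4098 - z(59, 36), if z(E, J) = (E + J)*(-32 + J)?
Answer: 3718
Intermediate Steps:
z(E, J) = (-32 + J)*(E + J)
4098 - z(59, 36) = 4098 - (36**2 - 32*59 - 32*36 + 59*36) = 4098 - (1296 - 1888 - 1152 + 2124) = 4098 - 1*380 = 4098 - 380 = 3718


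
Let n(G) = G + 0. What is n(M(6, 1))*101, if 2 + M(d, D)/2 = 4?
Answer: 404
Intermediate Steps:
M(d, D) = 4 (M(d, D) = -4 + 2*4 = -4 + 8 = 4)
n(G) = G
n(M(6, 1))*101 = 4*101 = 404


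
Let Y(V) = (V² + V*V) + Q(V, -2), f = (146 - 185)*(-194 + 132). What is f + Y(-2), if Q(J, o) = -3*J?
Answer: 2432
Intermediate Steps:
f = 2418 (f = -39*(-62) = 2418)
Y(V) = -3*V + 2*V² (Y(V) = (V² + V*V) - 3*V = (V² + V²) - 3*V = 2*V² - 3*V = -3*V + 2*V²)
f + Y(-2) = 2418 - 2*(-3 + 2*(-2)) = 2418 - 2*(-3 - 4) = 2418 - 2*(-7) = 2418 + 14 = 2432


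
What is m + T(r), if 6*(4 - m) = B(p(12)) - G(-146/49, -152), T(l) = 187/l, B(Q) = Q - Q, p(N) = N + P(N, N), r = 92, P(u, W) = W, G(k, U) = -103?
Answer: -3073/276 ≈ -11.134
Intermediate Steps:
p(N) = 2*N (p(N) = N + N = 2*N)
B(Q) = 0
m = -79/6 (m = 4 - (0 - 1*(-103))/6 = 4 - (0 + 103)/6 = 4 - ⅙*103 = 4 - 103/6 = -79/6 ≈ -13.167)
m + T(r) = -79/6 + 187/92 = -3073/276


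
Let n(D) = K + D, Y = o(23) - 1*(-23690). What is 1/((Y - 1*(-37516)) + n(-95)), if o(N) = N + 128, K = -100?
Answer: 1/61162 ≈ 1.6350e-5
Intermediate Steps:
o(N) = 128 + N
Y = 23841 (Y = (128 + 23) - 1*(-23690) = 151 + 23690 = 23841)
n(D) = -100 + D
1/((Y - 1*(-37516)) + n(-95)) = 1/((23841 - 1*(-37516)) + (-100 - 95)) = 1/((23841 + 37516) - 195) = 1/(61357 - 195) = 1/61162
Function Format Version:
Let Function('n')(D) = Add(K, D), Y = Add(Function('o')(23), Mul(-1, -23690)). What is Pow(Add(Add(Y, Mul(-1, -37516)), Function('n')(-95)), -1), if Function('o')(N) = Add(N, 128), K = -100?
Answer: Rational(1, 61162) ≈ 1.6350e-5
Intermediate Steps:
Function('o')(N) = Add(128, N)
Y = 23841 (Y = Add(Add(128, 23), Mul(-1, -23690)) = Add(151, 23690) = 23841)
Function('n')(D) = Add(-100, D)
Pow(Add(Add(Y, Mul(-1, -37516)), Function('n')(-95)), -1) = Pow(Add(Add(23841, Mul(-1, -37516)), Add(-100, -95)), -1) = Pow(Add(Add(23841, 37516), -195), -1) = Pow(Add(61357, -195), -1) = Pow(61162, -1) = Rational(1, 61162)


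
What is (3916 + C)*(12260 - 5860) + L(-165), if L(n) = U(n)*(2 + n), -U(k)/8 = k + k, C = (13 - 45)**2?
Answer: 31185680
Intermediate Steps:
C = 1024 (C = (-32)**2 = 1024)
U(k) = -16*k (U(k) = -8*(k + k) = -16*k)
L(n) = -16*n*(2 + n) (L(n) = (-16*n)*(2 + n) = -16*n*(2 + n))
(3916 + C)*(12260 - 5860) + L(-165) = (3916 + 1024)*(12260 - 5860) - 16*(-165)*(2 - 165) = 4940*6400 - 16*(-165)*(-163) = 31616000 - 430320 = 31185680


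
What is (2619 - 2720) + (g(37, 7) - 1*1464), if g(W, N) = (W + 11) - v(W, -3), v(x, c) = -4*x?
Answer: -1369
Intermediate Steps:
g(W, N) = 11 + 5*W (g(W, N) = (W + 11) - (-4)*W = (11 + W) + 4*W = 11 + 5*W)
(2619 - 2720) + (g(37, 7) - 1*1464) = (2619 - 2720) + ((11 + 5*37) - 1*1464) = -101 + ((11 + 185) - 1464) = -101 + (196 - 1464) = -101 - 1268 = -1369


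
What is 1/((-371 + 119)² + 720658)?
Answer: 1/784162 ≈ 1.2752e-6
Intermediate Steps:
1/((-371 + 119)² + 720658) = 1/((-252)² + 720658) = 1/(63504 + 720658) = 1/784162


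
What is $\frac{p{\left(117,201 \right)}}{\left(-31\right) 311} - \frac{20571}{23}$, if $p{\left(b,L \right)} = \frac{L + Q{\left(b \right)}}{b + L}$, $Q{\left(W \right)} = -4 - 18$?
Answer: $- \frac{63067357615}{70514274} \approx -894.39$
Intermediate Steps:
$Q{\left(W \right)} = -22$ ($Q{\left(W \right)} = -4 - 18 = -22$)
$p{\left(b,L \right)} = \frac{-22 + L}{L + b}$ ($p{\left(b,L \right)} = \frac{L - 22}{b + L} = \frac{-22 + L}{L + b}$)
$\frac{p{\left(117,201 \right)}}{\left(-31\right) 311} - \frac{20571}{23} = \frac{\frac{1}{201 + 117} \left(-22 + 201\right)}{\left(-31\right) 311} - \frac{20571}{23} = \frac{\frac{1}{318} \cdot 179}{-9641} - \frac{20571}{23} = \frac{1}{318} \cdot 179 \left(- \frac{1}{9641}\right) - \frac{20571}{23} = \frac{179}{318} \left(- \frac{1}{9641}\right) - \frac{20571}{23} = - \frac{179}{3065838} - \frac{20571}{23} = - \frac{63067357615}{70514274}$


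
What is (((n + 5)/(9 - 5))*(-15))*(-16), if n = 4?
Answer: 540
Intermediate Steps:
(((n + 5)/(9 - 5))*(-15))*(-16) = (((4 + 5)/(9 - 5))*(-15))*(-16) = ((9/4)*(-15))*(-16) = -135/4*(-16) = 540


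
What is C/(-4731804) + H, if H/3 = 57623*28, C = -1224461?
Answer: 3271929077627/675972 ≈ 4.8403e+6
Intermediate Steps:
H = 4840332 (H = 3*(57623*28) = 3*1613444 = 4840332)
C/(-4731804) + H = -1224461/(-4731804) + 4840332 = -1224461*(-1/4731804) + 4840332 = 174923/675972 + 4840332 = 3271929077627/675972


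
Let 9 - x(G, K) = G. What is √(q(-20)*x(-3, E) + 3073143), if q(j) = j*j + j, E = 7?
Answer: 3*√341967 ≈ 1754.3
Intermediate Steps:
q(j) = j + j² (q(j) = j² + j = j + j²)
x(G, K) = 9 - G
√(q(-20)*x(-3, E) + 3073143) = √((-20*(1 - 20))*(9 - 1*(-3)) + 3073143) = √((-20*(-19))*(9 + 3) + 3073143) = √(380*12 + 3073143) = √(4560 + 3073143) = √3077703 = 3*√341967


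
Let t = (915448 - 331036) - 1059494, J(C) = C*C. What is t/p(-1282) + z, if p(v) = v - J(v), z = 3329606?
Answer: 2738278200759/822403 ≈ 3.3296e+6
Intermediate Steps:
J(C) = C**2
t = -475082 (t = 584412 - 1059494 = -475082)
p(v) = v - v**2
t/p(-1282) + z = -475082*(-1/(1282*(1 - 1*(-1282)))) + 3329606 = -475082*(-1/(1282*(1 + 1282))) + 3329606 = -475082/((-1282*1283)) + 3329606 = -475082/(-1644806) + 3329606 = -475082*(-1/1644806) + 3329606 = 237541/822403 + 3329606 = 2738278200759/822403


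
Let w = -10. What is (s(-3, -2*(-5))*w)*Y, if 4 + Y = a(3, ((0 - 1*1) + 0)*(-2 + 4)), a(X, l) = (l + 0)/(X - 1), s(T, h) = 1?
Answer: 50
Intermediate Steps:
a(X, l) = l/(-1 + X)
Y = -5 (Y = -4 + (((0 - 1*1) + 0)*(-2 + 4))/(-1 + 3) = -4 + (((0 - 1) + 0)*2)/2 = -4 + ((-1 + 0)*2)*(½) = -4 - 1*2*(½) = -4 - 2*½ = -4 - 1 = -5)
(s(-3, -2*(-5))*w)*Y = (1*(-10))*(-5) = -10*(-5) = 50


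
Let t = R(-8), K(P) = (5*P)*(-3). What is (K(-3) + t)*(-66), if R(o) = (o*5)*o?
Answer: -24090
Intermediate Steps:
K(P) = -15*P
R(o) = 5*o**2 (R(o) = (5*o)*o = 5*o**2)
t = 320 (t = 5*(-8)**2 = 5*64 = 320)
(K(-3) + t)*(-66) = (-15*(-3) + 320)*(-66) = (45 + 320)*(-66) = 365*(-66) = -24090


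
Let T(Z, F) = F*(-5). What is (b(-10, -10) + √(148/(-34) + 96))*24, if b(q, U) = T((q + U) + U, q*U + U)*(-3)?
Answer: 32400 + 24*√26486/17 ≈ 32630.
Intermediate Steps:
T(Z, F) = -5*F
b(q, U) = 15*U + 15*U*q (b(q, U) = -5*(q*U + U)*(-3) = -5*(U*q + U)*(-3) = -5*(U + U*q)*(-3) = (-5*U - 5*U*q)*(-3) = 15*U + 15*U*q)
(b(-10, -10) + √(148/(-34) + 96))*24 = (15*(-10)*(1 - 10) + √(148/(-34) + 96))*24 = (15*(-10)*(-9) + √(148*(-1/34) + 96))*24 = (1350 + √(-74/17 + 96))*24 = (1350 + √(1558/17))*24 = (1350 + √26486/17)*24 = 32400 + 24*√26486/17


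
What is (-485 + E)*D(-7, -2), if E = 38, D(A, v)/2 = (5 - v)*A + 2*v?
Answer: 47382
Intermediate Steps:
D(A, v) = 4*v + 2*A*(5 - v) (D(A, v) = 2*((5 - v)*A + 2*v) = 2*(A*(5 - v) + 2*v) = 2*(2*v + A*(5 - v)) = 4*v + 2*A*(5 - v))
(-485 + E)*D(-7, -2) = (-485 + 38)*(4*(-2) + 10*(-7) - 2*(-7)*(-2)) = -447*(-8 - 70 - 28) = -447*(-106) = 47382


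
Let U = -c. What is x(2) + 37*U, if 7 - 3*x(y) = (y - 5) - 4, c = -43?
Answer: 4787/3 ≈ 1595.7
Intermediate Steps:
x(y) = 16/3 - y/3 (x(y) = 7/3 - ((y - 5) - 4)/3 = 7/3 - ((-5 + y) - 4)/3 = 7/3 - (-9 + y)/3 = 7/3 + (3 - y/3) = 16/3 - y/3)
U = 43 (U = -1*(-43) = 43)
x(2) + 37*U = (16/3 - ⅓*2) + 37*43 = (16/3 - ⅔) + 1591 = 14/3 + 1591 = 4787/3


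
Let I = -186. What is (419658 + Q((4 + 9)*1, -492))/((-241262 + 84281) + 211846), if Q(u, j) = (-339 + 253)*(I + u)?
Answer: 434536/54865 ≈ 7.9201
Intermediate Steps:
Q(u, j) = 15996 - 86*u (Q(u, j) = (-339 + 253)*(-186 + u) = -86*(-186 + u) = 15996 - 86*u)
(419658 + Q((4 + 9)*1, -492))/((-241262 + 84281) + 211846) = (419658 + (15996 - 86*(4 + 9)))/((-241262 + 84281) + 211846) = (419658 + (15996 - 1118))/(-156981 + 211846) = (419658 + (15996 - 86*13))/54865 = (419658 + (15996 - 1118))*(1/54865) = (419658 + 14878)*(1/54865) = 434536*(1/54865) = 434536/54865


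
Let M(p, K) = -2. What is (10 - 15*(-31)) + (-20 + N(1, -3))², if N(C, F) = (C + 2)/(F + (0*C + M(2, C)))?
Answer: 22484/25 ≈ 899.36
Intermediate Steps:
N(C, F) = (2 + C)/(-2 + F) (N(C, F) = (C + 2)/(F + (0*C - 2)) = (2 + C)/(F + (0 - 2)) = (2 + C)/(F - 2) = (2 + C)/(-2 + F))
(10 - 15*(-31)) + (-20 + N(1, -3))² = (10 - 15*(-31)) + (-20 + (2 + 1)/(-2 - 3))² = (10 + 465) + (-20 + 3/(-5))² = 475 + (-20 - ⅕*3)² = 475 + (-20 - ⅗)² = 475 + (-103/5)² = 475 + 10609/25 = 22484/25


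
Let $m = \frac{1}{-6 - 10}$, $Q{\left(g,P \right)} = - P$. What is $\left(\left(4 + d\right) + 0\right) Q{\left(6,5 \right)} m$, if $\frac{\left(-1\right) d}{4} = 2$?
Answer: $- \frac{5}{4} \approx -1.25$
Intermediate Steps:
$d = -8$ ($d = \left(-4\right) 2 = -8$)
$m = - \frac{1}{16}$ ($m = \frac{1}{-16} = - \frac{1}{16} \approx -0.0625$)
$\left(\left(4 + d\right) + 0\right) Q{\left(6,5 \right)} m = \left(\left(4 - 8\right) + 0\right) \left(\left(-1\right) 5\right) \left(- \frac{1}{16}\right) = \left(-4 + 0\right) \left(-5\right) \left(- \frac{1}{16}\right) = \left(-4\right) \left(-5\right) \left(- \frac{1}{16}\right) = 20 \left(- \frac{1}{16}\right) = - \frac{5}{4}$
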